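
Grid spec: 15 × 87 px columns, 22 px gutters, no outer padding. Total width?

1613 px

Artboard = 15·87 + 14·22 = 1305 + 308 = 1613 px.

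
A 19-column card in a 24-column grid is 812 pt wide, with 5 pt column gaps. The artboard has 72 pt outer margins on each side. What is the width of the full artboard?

1171 pt

Subtracting 18 column gaps of 5 leaves 722 for 19 columns, so c = 38 pt.
Artboard = 2·72 + 24·38 + 23·5 = 144 + 912 + 115 = 1171 pt.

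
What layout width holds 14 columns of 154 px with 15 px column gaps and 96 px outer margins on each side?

2543 px

Adding margins, columns and gutters: 192 + 2156 + 195 = 2543 px.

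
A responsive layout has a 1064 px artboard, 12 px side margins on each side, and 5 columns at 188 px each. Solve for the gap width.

25 px

Subtract both margins: 1064 − 2·12 = 1040 px.
Columns use 940 px, leaving 100 px across 4 gaps = 25 px each.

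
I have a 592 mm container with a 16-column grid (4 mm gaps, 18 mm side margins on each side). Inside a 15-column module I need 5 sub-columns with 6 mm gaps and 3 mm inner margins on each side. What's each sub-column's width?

98.2 mm

Inside the margins: 592 − 36 = 556 mm.
556 − 15·4 = 496; ÷16 gives c = 31 mm.
Span of 15: 15·31 + 14·4 = 465 + 56 = 521 mm.
Inner content = 521 − 2·3 = 515 mm.
Subtracting 4 gaps of 6 leaves 491 for 5 columns, so d = 98.2 mm.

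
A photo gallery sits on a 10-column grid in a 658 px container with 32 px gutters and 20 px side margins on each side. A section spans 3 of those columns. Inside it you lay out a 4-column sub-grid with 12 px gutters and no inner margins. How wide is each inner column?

Subtract both margins: 658 − 2·20 = 618 px.
10c + 9·32 = 618 → 10c = 330 → c = 33 px.
3-column span = 3·33 + 2·32 = 163 px.
4d + 3·12 = 163 → 4d = 127 → d = 31.75 px.

31.75 px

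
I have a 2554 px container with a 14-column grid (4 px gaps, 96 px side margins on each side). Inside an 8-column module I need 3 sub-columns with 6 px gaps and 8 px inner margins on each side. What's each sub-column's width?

440 px

Outer content = 2554 − 2·96 = 2362 px.
14c + 13·4 = 2362 → 14c = 2310 → c = 165 px.
8 columns plus 7 gaps: 1320 + 28 = 1348 px.
Inner content = 1348 − 2·8 = 1332 px.
3d + 2·6 = 1332 → 3d = 1320 → d = 440 px.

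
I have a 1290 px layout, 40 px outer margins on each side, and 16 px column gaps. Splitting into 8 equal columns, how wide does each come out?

Subtract both margins: 1290 − 2·40 = 1210 px.
Subtracting 7 column gaps of 16 leaves 1098 for 8 columns, so c = 137.25 px.

137.25 px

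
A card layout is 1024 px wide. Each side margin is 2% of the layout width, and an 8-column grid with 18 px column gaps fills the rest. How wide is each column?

107.13 px

Each margin = 2% of 1024 = 20.48 px; content = 1024 − 2·20.48 = 983.04 px.
8c + 7·18 = 983.04 → 8c = 857.04 → c = 107.13 px.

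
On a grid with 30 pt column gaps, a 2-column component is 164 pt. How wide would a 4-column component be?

358 pt

164 − 1·30 = 134; ÷2 gives c = 67 pt.
4 columns plus 3 column gaps: 268 + 90 = 358 pt.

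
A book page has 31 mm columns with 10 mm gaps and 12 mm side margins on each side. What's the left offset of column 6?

Column 6 starts at margin + 5·(column + gutter) = 12 + 5·41 = 217 mm.

217 mm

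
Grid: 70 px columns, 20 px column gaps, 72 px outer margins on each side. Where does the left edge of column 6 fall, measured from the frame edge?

522 px

Column 6 starts at margin + 5·(column + gutter) = 72 + 5·90 = 522 px.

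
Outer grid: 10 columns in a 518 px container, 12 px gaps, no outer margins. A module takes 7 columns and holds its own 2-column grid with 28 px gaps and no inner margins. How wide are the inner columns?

165.5 px

10c + 9·12 = 518 → 10c = 410 → c = 41 px.
7-column span = 7·41 + 6·12 = 359 px.
2 columns + 1 gap: 2d + 1·28 = 359.
2d = 359 − 28 = 331, so d = 165.5 px.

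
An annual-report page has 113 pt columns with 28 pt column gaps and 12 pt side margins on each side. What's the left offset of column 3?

Before column 3: the margin + 2 columns + 2 column gaps.
Offset = 12 + 2·(113 + 28) = 12 + 282 = 294 pt.

294 pt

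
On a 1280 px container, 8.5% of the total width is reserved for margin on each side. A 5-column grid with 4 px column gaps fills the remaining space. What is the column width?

1280 × (1 − 2·8.5%) = 1280 × 83% = 1062.4 px for the columns.
1062.4 − 4·4 = 1046.4; ÷5 gives c = 209.28 px.

209.28 px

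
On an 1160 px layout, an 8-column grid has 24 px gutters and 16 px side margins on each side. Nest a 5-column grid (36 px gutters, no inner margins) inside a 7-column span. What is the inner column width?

Inside the margins: 1160 − 32 = 1128 px.
1128 − 7·24 = 960; ÷8 gives c = 120 px.
Span of 7: 7·120 + 6·24 = 840 + 144 = 984 px.
Subtracting 4 gutters of 36 leaves 840 for 5 columns, so d = 168 px.

168 px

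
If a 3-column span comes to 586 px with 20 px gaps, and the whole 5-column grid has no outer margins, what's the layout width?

990 px

Subtracting 2 gaps of 20 leaves 546 for 3 columns, so c = 182 px.
Layout = 5·182 + 4·20 = 910 + 80 = 990 px.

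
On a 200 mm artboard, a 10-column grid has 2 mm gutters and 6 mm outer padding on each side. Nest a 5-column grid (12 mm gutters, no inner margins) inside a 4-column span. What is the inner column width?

Subtract both margins: 200 − 2·6 = 188 mm.
10 columns + 9 gutters: 10c + 9·2 = 188.
10c = 188 − 18 = 170, so c = 17 mm.
4-column span = 4·17 + 3·2 = 74 mm.
74 − 4·12 = 26; ÷5 gives d = 5.2 mm.

5.2 mm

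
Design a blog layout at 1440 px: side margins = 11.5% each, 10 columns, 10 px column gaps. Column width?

Each margin = 11.5% of 1440 = 165.6 px; content = 1440 − 2·165.6 = 1108.8 px.
10 columns + 9 column gaps: 10c + 9·10 = 1108.8.
10c = 1108.8 − 90 = 1018.8, so c = 101.88 px.

101.88 px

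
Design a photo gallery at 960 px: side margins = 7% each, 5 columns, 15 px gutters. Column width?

153.12 px

Each margin = 7% of 960 = 67.2 px; content = 960 − 2·67.2 = 825.6 px.
Subtracting 4 gutters of 15 leaves 765.6 for 5 columns, so c = 153.12 px.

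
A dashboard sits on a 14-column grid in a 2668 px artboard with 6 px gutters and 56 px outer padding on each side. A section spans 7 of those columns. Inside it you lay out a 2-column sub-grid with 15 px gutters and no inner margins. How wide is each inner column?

Inside the margins: 2668 − 112 = 2556 px.
2556 − 13·6 = 2478; ÷14 gives c = 177 px.
7-column span = 7·177 + 6·6 = 1275 px.
2d + 1·15 = 1275 → 2d = 1260 → d = 630 px.

630 px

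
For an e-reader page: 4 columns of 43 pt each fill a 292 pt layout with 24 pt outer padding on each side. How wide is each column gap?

Subtract both margins: 292 − 2·24 = 244 pt.
4·43 + 3g = 244 → 3g = 72 → g = 24 pt.

24 pt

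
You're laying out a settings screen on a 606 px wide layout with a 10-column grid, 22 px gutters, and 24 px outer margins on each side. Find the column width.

Take off 48 px of margins, leaving 558 px.
10 columns + 9 gutters: 10c + 9·22 = 558.
10c = 558 − 198 = 360, so c = 36 px.

36 px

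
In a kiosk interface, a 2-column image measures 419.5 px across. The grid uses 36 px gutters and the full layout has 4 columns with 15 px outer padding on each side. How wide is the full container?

905 px

Subtracting 1 gutter of 36 leaves 383.5 for 2 columns, so c = 191.75 px.
Adding margins, columns and gutters: 30 + 767 + 108 = 905 px.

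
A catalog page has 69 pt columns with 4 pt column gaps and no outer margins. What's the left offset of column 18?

1241 pt

Each column+gutter stride is 73 pt; with no margin, 17 of them is 1241 pt.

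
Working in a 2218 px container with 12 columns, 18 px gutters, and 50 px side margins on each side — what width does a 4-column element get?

Take off 100 px of margins, leaving 2118 px.
12 columns + 11 gutters: 12c + 11·18 = 2118.
12c = 2118 − 198 = 1920, so c = 160 px.
4-column span = 4·160 + 3·18 = 694 px.

694 px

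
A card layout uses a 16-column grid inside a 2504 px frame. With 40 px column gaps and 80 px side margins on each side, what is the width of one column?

Subtract both margins: 2504 − 2·80 = 2344 px.
2344 − 15·40 = 1744; ÷16 gives c = 109 px.

109 px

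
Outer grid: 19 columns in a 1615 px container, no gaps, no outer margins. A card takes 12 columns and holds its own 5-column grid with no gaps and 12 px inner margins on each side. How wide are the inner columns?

199.2 px

With no gaps, each column is 1615/19 = 85 px.
With no gaps, 12 columns span 12·85 = 1020 px.
Inner content = 1020 − 2·12 = 996 px.
5d = 996 → d = 199.2 px.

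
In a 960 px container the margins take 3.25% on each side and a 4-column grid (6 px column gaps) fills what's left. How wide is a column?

219.9 px

Margins: 3.25% × 960 = 31.2 px each, so content = 960 − 62.4 = 897.6 px.
Subtracting 3 column gaps of 6 leaves 879.6 for 4 columns, so c = 219.9 px.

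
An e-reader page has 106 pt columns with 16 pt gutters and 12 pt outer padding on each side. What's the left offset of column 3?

256 pt

Column 3 starts at margin + 2·(column + gutter) = 12 + 2·122 = 256 pt.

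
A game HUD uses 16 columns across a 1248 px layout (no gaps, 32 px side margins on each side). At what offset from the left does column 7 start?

476 px

Subtract both margins: 1248 − 2·32 = 1184 px.
With no gaps, each column is 1184/16 = 74 px.
Column 7 starts at margin + 6·(column + gutter) = 32 + 6·74 = 476 px.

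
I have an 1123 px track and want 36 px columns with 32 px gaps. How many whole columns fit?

16 columns

16 columns: 16·36 + 15·32 = 1056 px ≤ 1123.
17 columns: 1124 px > 1123. So 16.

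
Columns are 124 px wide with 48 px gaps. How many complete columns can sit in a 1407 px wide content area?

8 columns: 8·124 + 7·48 = 1328 px ≤ 1407.
9 columns: 1500 px > 1407. So 8.

8 columns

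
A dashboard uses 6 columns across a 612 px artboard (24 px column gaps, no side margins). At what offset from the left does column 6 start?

6c + 5·24 = 612 → 6c = 492 → c = 82 px.
No margin, so column 6 starts at 5·(column + gutter) = 5·106 = 530 px.

530 px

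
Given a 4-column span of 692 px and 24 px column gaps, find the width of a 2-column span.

4 columns + 3 column gaps: 4c + 3·24 = 692.
4c = 692 − 72 = 620, so c = 155 px.
Span of 2: 2·155 + 1·24 = 310 + 24 = 334 px.

334 px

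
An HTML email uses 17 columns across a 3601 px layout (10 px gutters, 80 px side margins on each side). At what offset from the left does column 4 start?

689 px

Content = 3601 − 2·80 = 3441 px.
17 columns + 16 gutters: 17c + 16·10 = 3441.
17c = 3441 − 160 = 3281, so c = 193 px.
Before column 4: the margin + 3 columns + 3 gutters.
Offset = 80 + 3·(193 + 10) = 80 + 609 = 689 px.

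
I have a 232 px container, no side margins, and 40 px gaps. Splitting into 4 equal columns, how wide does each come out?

28 px

Subtracting 3 gaps of 40 leaves 112 for 4 columns, so c = 28 px.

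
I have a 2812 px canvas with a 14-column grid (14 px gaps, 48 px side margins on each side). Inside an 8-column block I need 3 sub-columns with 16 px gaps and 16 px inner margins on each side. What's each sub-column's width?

Take off 96 px of margins, leaving 2716 px.
Subtracting 13 gaps of 14 leaves 2534 for 14 columns, so c = 181 px.
Span of 8: 8·181 + 7·14 = 1448 + 98 = 1546 px.
Inner content = 1546 − 2·16 = 1514 px.
3 columns + 2 gaps: 3d + 2·16 = 1514.
3d = 1514 − 32 = 1482, so d = 494 px.

494 px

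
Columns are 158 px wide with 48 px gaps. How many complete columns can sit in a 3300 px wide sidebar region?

16 columns

k columns need k·158 + (k−1)·48 = k·206 − 48.
k·206 − 48 ≤ 3300 → k ≤ 3348 / 206 ≈ 16.25, so k = 16.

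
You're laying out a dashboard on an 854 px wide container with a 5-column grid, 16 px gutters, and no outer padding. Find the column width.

158 px

854 − 4·16 = 790; ÷5 gives c = 158 px.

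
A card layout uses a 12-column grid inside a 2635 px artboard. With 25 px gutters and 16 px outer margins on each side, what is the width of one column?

Inside the margins: 2635 − 32 = 2603 px.
12c + 11·25 = 2603 → 12c = 2328 → c = 194 px.

194 px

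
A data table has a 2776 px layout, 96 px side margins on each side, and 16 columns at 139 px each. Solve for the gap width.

Content width = 2776 − 2·96 = 2584 px.
16 columns take 16·139 = 2224 px; remaining 360 splits into 15 gaps.
g = 360 / 15 = 24 px.

24 px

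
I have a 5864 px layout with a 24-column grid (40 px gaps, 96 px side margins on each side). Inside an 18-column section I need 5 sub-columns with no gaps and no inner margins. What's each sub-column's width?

Inside the margins: 5864 − 192 = 5672 px.
Subtracting 23 gaps of 40 leaves 4752 for 24 columns, so c = 198 px.
18 columns plus 17 gaps: 3564 + 680 = 4244 px.
4244 / 5 = 848.8 px per column.

848.8 px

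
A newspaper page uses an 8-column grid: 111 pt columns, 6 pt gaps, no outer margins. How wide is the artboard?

930 pt

Summing: 888 + 42 = 930 pt.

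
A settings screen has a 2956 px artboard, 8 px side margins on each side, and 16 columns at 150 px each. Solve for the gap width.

36 px

Content width = 2956 − 2·8 = 2940 px.
Columns use 2400 px, leaving 540 px across 15 gaps = 36 px each.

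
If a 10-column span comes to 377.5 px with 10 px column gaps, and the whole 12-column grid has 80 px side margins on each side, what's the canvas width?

377.5 − 9·10 = 287.5; ÷10 gives c = 28.75 px.
Canvas = 2·80 + 12·28.75 + 11·10 = 160 + 345 + 110 = 615 px.

615 px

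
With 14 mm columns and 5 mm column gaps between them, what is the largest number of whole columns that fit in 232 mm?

Each extra column adds 14 + 5 = 19 mm.
(232 + 5) / 19 = 12.47, so 12 columns fit.

12 columns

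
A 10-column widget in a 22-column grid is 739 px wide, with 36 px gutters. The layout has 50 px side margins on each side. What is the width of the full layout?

1769 px

10 columns + 9 gutters: 10c + 9·36 = 739.
10c = 739 − 324 = 415, so c = 41.5 px.
Adding margins, columns and gutters: 100 + 913 + 756 = 1769 px.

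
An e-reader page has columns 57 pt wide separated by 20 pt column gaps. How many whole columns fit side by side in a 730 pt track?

9 columns: 9·57 + 8·20 = 673 pt ≤ 730.
10 columns: 750 pt > 730. So 9.

9 columns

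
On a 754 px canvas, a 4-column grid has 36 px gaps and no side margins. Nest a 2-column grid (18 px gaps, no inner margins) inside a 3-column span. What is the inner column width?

4 columns + 3 gaps: 4c + 3·36 = 754.
4c = 754 − 108 = 646, so c = 161.5 px.
Span of 3: 3·161.5 + 2·36 = 484.5 + 72 = 556.5 px.
Subtracting 1 gap of 18 leaves 538.5 for 2 columns, so d = 269.25 px.

269.25 px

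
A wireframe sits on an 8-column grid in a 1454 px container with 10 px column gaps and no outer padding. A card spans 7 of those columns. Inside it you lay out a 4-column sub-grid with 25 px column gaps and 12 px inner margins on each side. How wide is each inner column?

293 px

8c + 7·10 = 1454 → 8c = 1384 → c = 173 px.
7-column span = 7·173 + 6·10 = 1271 px.
Inner content = 1271 − 2·12 = 1247 px.
4d + 3·25 = 1247 → 4d = 1172 → d = 293 px.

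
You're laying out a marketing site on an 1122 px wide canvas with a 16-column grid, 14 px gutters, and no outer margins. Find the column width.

57 px

16c + 15·14 = 1122 → 16c = 912 → c = 57 px.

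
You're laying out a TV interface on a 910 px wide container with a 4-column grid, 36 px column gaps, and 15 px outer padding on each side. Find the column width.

Content width = 910 − 2·15 = 880 px.
4 columns + 3 column gaps: 4c + 3·36 = 880.
4c = 880 − 108 = 772, so c = 193 px.

193 px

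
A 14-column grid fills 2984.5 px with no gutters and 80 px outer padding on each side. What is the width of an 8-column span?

Inside the margins: 2984.5 − 160 = 2824.5 px.
14c = 2824.5 → c = 201.75 px.
With no gutters, 8 columns span 8·201.75 = 1614 px.

1614 px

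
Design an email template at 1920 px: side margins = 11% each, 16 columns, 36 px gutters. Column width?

1920 × (1 − 2·11%) = 1920 × 78% = 1497.6 px for the columns.
16c + 15·36 = 1497.6 → 16c = 957.6 → c = 59.85 px.

59.85 px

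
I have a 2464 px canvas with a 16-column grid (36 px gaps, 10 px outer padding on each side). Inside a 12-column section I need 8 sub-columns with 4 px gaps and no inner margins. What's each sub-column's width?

Inside the margins: 2464 − 20 = 2444 px.
16 columns + 15 gaps: 16c + 15·36 = 2444.
16c = 2444 − 540 = 1904, so c = 119 px.
12 columns plus 11 gaps: 1428 + 396 = 1824 px.
8 columns + 7 gaps: 8d + 7·4 = 1824.
8d = 1824 − 28 = 1796, so d = 224.5 px.

224.5 px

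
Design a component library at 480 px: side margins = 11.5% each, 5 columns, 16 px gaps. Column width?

61.12 px

480 × (1 − 2·11.5%) = 480 × 77% = 369.6 px for the columns.
Subtracting 4 gaps of 16 leaves 305.6 for 5 columns, so c = 61.12 px.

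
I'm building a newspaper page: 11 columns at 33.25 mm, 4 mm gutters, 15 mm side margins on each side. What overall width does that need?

435.75 mm

Adding margins, columns and gutters: 30 + 365.75 + 40 = 435.75 mm.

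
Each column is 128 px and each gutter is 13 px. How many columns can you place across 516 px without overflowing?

Each extra column adds 128 + 13 = 141 px.
(516 + 13) / 141 = 3.75, so 3 columns fit.

3 columns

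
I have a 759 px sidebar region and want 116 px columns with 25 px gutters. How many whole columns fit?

k columns need k·116 + (k−1)·25 = k·141 − 25.
k·141 − 25 ≤ 759 → k ≤ 784 / 141 ≈ 5.56, so k = 5.

5 columns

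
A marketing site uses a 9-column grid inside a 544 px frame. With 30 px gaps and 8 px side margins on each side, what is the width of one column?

Content width = 544 − 2·8 = 528 px.
9c + 8·30 = 528 → 9c = 288 → c = 32 px.

32 px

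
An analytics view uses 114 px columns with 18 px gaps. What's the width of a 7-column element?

7-column span = 7·114 + 6·18 = 906 px.

906 px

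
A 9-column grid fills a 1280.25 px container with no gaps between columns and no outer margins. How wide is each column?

142.25 px

1280.25 / 9 = 142.25 px per column.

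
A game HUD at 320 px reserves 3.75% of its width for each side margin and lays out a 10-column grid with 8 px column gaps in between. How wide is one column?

320 × (1 − 2·3.75%) = 320 × 92.5% = 296 px for the columns.
10c + 9·8 = 296 → 10c = 224 → c = 22.4 px.

22.4 px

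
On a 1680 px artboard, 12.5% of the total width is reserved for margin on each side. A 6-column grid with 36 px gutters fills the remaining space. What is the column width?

180 px

Each margin = 12.5% of 1680 = 210 px; content = 1680 − 2·210 = 1260 px.
6 columns + 5 gutters: 6c + 5·36 = 1260.
6c = 1260 − 180 = 1080, so c = 180 px.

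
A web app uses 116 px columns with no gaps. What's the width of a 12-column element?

1392 px

12-column span = 12·116 = 1392 px.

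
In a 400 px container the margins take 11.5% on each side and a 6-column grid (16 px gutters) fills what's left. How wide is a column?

400 × (1 − 2·11.5%) = 400 × 77% = 308 px for the columns.
308 − 5·16 = 228; ÷6 gives c = 38 px.

38 px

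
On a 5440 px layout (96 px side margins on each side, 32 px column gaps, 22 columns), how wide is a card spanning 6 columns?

1408 px

Subtract both margins: 5440 − 2·96 = 5248 px.
22c + 21·32 = 5248 → 22c = 4576 → c = 208 px.
Span of 6: 6·208 + 5·32 = 1248 + 160 = 1408 px.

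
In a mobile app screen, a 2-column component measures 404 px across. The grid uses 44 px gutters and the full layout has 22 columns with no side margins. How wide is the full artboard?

4884 px

Subtracting 1 gutter of 44 leaves 360 for 2 columns, so c = 180 px.
Summing: 3960 + 924 = 4884 px.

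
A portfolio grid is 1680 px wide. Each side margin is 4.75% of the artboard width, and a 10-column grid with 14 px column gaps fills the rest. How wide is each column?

Each margin = 4.75% of 1680 = 79.8 px; content = 1680 − 2·79.8 = 1520.4 px.
10 columns + 9 column gaps: 10c + 9·14 = 1520.4.
10c = 1520.4 − 126 = 1394.4, so c = 139.44 px.

139.44 px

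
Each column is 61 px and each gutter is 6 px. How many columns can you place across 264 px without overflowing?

Each extra column adds 61 + 6 = 67 px.
(264 + 6) / 67 = 4.03, so 4 columns fit.

4 columns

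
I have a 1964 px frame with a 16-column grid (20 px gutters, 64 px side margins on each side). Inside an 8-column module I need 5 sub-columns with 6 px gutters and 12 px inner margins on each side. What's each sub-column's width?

Take off 128 px of margins, leaving 1836 px.
1836 − 15·20 = 1536; ÷16 gives c = 96 px.
8 columns plus 7 gutters: 768 + 140 = 908 px.
Inner content = 908 − 2·12 = 884 px.
5 columns + 4 gutters: 5d + 4·6 = 884.
5d = 884 − 24 = 860, so d = 172 px.

172 px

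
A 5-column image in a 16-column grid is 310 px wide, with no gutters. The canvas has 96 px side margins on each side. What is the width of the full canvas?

310 / 5 = 62 px per column.
Total width: 2·96 + 16·62 = 1184 px.

1184 px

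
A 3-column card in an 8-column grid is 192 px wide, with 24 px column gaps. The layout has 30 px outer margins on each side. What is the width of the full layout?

612 px

192 − 2·24 = 144; ÷3 gives c = 48 px.
Total width: 2·30 + 8·48 + 7·24 = 612 px.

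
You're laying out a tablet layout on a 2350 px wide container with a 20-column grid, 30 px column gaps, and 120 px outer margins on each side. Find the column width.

Subtract both margins: 2350 − 2·120 = 2110 px.
20c + 19·30 = 2110 → 20c = 1540 → c = 77 px.

77 px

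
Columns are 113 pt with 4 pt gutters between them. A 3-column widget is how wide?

347 pt

3-column span = 3·113 + 2·4 = 347 pt.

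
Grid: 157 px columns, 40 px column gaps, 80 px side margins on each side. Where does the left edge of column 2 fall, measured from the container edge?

277 px

Before column 2: the margin + 1 column + 1 column gap.
Offset = 80 + 1·(157 + 40) = 80 + 197 = 277 px.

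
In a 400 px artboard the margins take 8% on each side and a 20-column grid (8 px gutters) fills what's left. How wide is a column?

9.2 px

Each margin = 8% of 400 = 32 px; content = 400 − 2·32 = 336 px.
Subtracting 19 gutters of 8 leaves 184 for 20 columns, so c = 9.2 px.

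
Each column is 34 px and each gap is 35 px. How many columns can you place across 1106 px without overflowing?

16 columns: 16·34 + 15·35 = 1069 px ≤ 1106.
17 columns: 1138 px > 1106. So 16.

16 columns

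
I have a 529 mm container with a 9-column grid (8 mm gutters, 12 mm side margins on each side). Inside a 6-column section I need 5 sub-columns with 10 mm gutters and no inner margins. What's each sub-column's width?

58.8 mm

Outer content = 529 − 2·12 = 505 mm.
9 columns + 8 gutters: 9c + 8·8 = 505.
9c = 505 − 64 = 441, so c = 49 mm.
6-column span = 6·49 + 5·8 = 334 mm.
Subtracting 4 gutters of 10 leaves 294 for 5 columns, so d = 58.8 mm.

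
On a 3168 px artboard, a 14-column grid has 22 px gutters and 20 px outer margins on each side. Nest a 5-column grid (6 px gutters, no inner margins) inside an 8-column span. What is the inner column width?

Take off 40 px of margins, leaving 3128 px.
14 columns + 13 gutters: 14c + 13·22 = 3128.
14c = 3128 − 286 = 2842, so c = 203 px.
8-column span = 8·203 + 7·22 = 1778 px.
5d + 4·6 = 1778 → 5d = 1754 → d = 350.8 px.

350.8 px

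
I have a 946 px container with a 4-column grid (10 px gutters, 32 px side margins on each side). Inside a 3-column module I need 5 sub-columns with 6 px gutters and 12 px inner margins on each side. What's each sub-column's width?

Outer content = 946 − 2·32 = 882 px.
4c + 3·10 = 882 → 4c = 852 → c = 213 px.
3-column span = 3·213 + 2·10 = 659 px.
Inner content = 659 − 2·12 = 635 px.
5 columns + 4 gutters: 5d + 4·6 = 635.
5d = 635 − 24 = 611, so d = 122.2 px.

122.2 px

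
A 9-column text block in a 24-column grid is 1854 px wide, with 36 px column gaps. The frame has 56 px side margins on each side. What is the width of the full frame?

1854 − 8·36 = 1566; ÷9 gives c = 174 px.
Total width: 2·56 + 24·174 + 23·36 = 5116 px.

5116 px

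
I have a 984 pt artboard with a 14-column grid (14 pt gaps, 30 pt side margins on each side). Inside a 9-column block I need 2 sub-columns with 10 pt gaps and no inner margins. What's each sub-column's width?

289.5 pt

Outer content = 984 − 2·30 = 924 pt.
Subtracting 13 gaps of 14 leaves 742 for 14 columns, so c = 53 pt.
Span of 9: 9·53 + 8·14 = 477 + 112 = 589 pt.
2 columns + 1 gap: 2d + 1·10 = 589.
2d = 589 − 10 = 579, so d = 289.5 pt.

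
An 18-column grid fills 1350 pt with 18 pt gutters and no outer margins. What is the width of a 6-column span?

438 pt

18 columns + 17 gutters: 18c + 17·18 = 1350.
18c = 1350 − 306 = 1044, so c = 58 pt.
Span of 6: 6·58 + 5·18 = 348 + 90 = 438 pt.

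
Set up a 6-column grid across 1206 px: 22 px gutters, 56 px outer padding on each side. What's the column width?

Inside the margins: 1206 − 112 = 1094 px.
6 columns + 5 gutters: 6c + 5·22 = 1094.
6c = 1094 − 110 = 984, so c = 164 px.

164 px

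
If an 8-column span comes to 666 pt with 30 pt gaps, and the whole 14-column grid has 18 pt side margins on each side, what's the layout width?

1224 pt

8c + 7·30 = 666 → 8c = 456 → c = 57 pt.
Adding margins, columns and gutters: 36 + 798 + 390 = 1224 pt.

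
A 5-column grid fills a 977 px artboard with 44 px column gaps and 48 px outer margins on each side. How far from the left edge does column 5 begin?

Subtract both margins: 977 − 2·48 = 881 px.
Subtracting 4 column gaps of 44 leaves 705 for 5 columns, so c = 141 px.
Before column 5: the margin + 4 columns + 4 column gaps.
Offset = 48 + 4·(141 + 44) = 48 + 740 = 788 px.

788 px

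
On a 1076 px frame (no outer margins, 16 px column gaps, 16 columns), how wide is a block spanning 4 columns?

Subtracting 15 column gaps of 16 leaves 836 for 16 columns, so c = 52.25 px.
4-column span = 4·52.25 + 3·16 = 257 px.

257 px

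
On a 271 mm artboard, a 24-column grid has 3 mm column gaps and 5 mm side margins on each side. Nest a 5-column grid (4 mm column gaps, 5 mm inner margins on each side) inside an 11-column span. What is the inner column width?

18.4 mm

Outer content = 271 − 2·5 = 261 mm.
24 columns + 23 column gaps: 24c + 23·3 = 261.
24c = 261 − 69 = 192, so c = 8 mm.
Span of 11: 11·8 + 10·3 = 88 + 30 = 118 mm.
Inner content = 118 − 2·5 = 108 mm.
5d + 4·4 = 108 → 5d = 92 → d = 18.4 mm.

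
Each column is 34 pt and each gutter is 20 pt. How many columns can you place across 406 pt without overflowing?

7 columns

Each extra column adds 34 + 20 = 54 pt.
(406 + 20) / 54 = 7.89, so 7 columns fit.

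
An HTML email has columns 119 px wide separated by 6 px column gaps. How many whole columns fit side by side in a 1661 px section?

13 columns

Each extra column adds 119 + 6 = 125 px.
(1661 + 6) / 125 = 13.34, so 13 columns fit.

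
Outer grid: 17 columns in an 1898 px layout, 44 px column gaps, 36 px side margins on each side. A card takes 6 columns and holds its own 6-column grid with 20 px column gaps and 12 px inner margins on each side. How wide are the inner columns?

Subtract both margins: 1898 − 2·36 = 1826 px.
1826 − 16·44 = 1122; ÷17 gives c = 66 px.
6-column span = 6·66 + 5·44 = 616 px.
Inner content = 616 − 2·12 = 592 px.
6 columns + 5 column gaps: 6d + 5·20 = 592.
6d = 592 − 100 = 492, so d = 82 px.

82 px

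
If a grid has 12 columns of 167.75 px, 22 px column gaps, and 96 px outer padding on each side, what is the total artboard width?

2447 px

Total width: 2·96 + 12·167.75 + 11·22 = 2447 px.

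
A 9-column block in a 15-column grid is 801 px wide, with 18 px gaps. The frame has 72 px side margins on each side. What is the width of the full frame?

1491 px

801 − 8·18 = 657; ÷9 gives c = 73 px.
Adding margins, columns and gutters: 144 + 1095 + 252 = 1491 px.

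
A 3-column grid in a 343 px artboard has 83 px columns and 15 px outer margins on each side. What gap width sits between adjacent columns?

32 px

Take off 30 px of margins, leaving 313 px.
3·83 + 2g = 313 → 2g = 64 → g = 32 px.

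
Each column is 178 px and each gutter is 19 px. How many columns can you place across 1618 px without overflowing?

8 columns

8 columns: 8·178 + 7·19 = 1557 px ≤ 1618.
9 columns: 1754 px > 1618. So 8.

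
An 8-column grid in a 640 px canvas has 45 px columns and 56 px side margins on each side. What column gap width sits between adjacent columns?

Content width = 640 − 2·56 = 528 px.
8·45 + 7g = 528 → 7g = 168 → g = 24 px.

24 px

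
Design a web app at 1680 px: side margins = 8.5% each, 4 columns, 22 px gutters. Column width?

1680 × (1 − 2·8.5%) = 1680 × 83% = 1394.4 px for the columns.
1394.4 − 3·22 = 1328.4; ÷4 gives c = 332.1 px.

332.1 px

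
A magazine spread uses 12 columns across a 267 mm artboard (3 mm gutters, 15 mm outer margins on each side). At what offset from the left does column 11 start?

Inside the margins: 267 − 30 = 237 mm.
Subtracting 11 gutters of 3 leaves 204 for 12 columns, so c = 17 mm.
Column 11 starts at margin + 10·(column + gutter) = 15 + 10·20 = 215 mm.

215 mm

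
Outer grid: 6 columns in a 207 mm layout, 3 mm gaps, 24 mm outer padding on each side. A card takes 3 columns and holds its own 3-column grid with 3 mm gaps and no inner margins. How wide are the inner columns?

Take off 48 mm of margins, leaving 159 mm.
Subtracting 5 gaps of 3 leaves 144 for 6 columns, so c = 24 mm.
Span of 3: 3·24 + 2·3 = 72 + 6 = 78 mm.
3d + 2·3 = 78 → 3d = 72 → d = 24 mm.

24 mm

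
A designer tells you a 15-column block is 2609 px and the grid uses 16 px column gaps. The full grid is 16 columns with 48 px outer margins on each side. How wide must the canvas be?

2880 px

Subtracting 14 column gaps of 16 leaves 2385 for 15 columns, so c = 159 px.
Adding margins, columns and gutters: 96 + 2544 + 240 = 2880 px.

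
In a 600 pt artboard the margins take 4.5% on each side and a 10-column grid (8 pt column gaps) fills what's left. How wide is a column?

47.4 pt

Each margin = 4.5% of 600 = 27 pt; content = 600 − 2·27 = 546 pt.
546 − 9·8 = 474; ÷10 gives c = 47.4 pt.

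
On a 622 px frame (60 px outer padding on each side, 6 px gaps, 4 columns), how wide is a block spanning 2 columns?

248 px

Take off 120 px of margins, leaving 502 px.
502 − 3·6 = 484; ÷4 gives c = 121 px.
2-column span = 2·121 + 1·6 = 248 px.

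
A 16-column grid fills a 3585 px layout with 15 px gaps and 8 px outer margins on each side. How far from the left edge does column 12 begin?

Take off 16 px of margins, leaving 3569 px.
Subtracting 15 gaps of 15 leaves 3344 for 16 columns, so c = 209 px.
Before column 12: the margin + 11 columns + 11 gaps.
Offset = 8 + 11·(209 + 15) = 8 + 2464 = 2472 px.

2472 px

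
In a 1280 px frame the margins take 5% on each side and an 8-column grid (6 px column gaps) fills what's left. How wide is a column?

138.75 px

1280 × (1 − 2·5%) = 1280 × 90% = 1152 px for the columns.
Subtracting 7 column gaps of 6 leaves 1110 for 8 columns, so c = 138.75 px.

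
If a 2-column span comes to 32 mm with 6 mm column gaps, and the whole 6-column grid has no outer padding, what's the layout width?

32 − 1·6 = 26; ÷2 gives c = 13 mm.
Layout = 6·13 + 5·6 = 78 + 30 = 108 mm.

108 mm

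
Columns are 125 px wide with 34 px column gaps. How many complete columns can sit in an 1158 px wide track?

Each extra column adds 125 + 34 = 159 px.
(1158 + 34) / 159 = 7.50, so 7 columns fit.

7 columns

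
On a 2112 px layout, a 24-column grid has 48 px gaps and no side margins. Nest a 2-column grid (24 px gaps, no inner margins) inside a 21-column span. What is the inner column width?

909 px

24c + 23·48 = 2112 → 24c = 1008 → c = 42 px.
21 columns plus 20 gaps: 882 + 960 = 1842 px.
2d + 1·24 = 1842 → 2d = 1818 → d = 909 px.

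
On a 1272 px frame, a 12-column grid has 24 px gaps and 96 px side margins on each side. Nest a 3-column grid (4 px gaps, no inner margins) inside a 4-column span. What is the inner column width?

Subtract both margins: 1272 − 2·96 = 1080 px.
12c + 11·24 = 1080 → 12c = 816 → c = 68 px.
4 columns plus 3 gaps: 272 + 72 = 344 px.
Subtracting 2 gaps of 4 leaves 336 for 3 columns, so d = 112 px.

112 px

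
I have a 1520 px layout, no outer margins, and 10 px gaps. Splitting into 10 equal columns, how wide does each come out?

143 px

10 columns + 9 gaps: 10c + 9·10 = 1520.
10c = 1520 − 90 = 1430, so c = 143 px.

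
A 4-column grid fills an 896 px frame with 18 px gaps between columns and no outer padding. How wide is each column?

4c + 3·18 = 896 → 4c = 842 → c = 210.5 px.

210.5 px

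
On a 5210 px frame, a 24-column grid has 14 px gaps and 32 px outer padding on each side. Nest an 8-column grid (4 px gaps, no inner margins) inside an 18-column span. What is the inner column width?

Inside the margins: 5210 − 64 = 5146 px.
5146 − 23·14 = 4824; ÷24 gives c = 201 px.
18-column span = 18·201 + 17·14 = 3856 px.
8 columns + 7 gaps: 8d + 7·4 = 3856.
8d = 3856 − 28 = 3828, so d = 478.5 px.

478.5 px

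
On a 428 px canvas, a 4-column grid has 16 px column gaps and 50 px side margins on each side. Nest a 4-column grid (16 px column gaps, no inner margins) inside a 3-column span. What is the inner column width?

Outer content = 428 − 2·50 = 328 px.
328 − 3·16 = 280; ÷4 gives c = 70 px.
Span of 3: 3·70 + 2·16 = 210 + 32 = 242 px.
4d + 3·16 = 242 → 4d = 194 → d = 48.5 px.

48.5 px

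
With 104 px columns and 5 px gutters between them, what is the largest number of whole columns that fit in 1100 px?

10 columns

Each extra column adds 104 + 5 = 109 px.
(1100 + 5) / 109 = 10.14, so 10 columns fit.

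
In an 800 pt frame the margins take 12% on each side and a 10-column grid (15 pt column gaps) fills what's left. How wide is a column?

47.3 pt

Margins: 12% × 800 = 96 pt each, so content = 800 − 192 = 608 pt.
10 columns + 9 column gaps: 10c + 9·15 = 608.
10c = 608 − 135 = 473, so c = 47.3 pt.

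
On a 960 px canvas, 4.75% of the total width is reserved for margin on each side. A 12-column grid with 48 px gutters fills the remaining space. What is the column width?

28.4 px

Margins: 4.75% × 960 = 45.6 px each, so content = 960 − 91.2 = 868.8 px.
868.8 − 11·48 = 340.8; ÷12 gives c = 28.4 px.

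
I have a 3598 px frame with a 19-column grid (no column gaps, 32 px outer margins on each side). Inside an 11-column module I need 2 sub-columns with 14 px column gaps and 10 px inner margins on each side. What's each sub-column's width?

1006 px

Subtract both margins: 3598 − 2·32 = 3534 px.
With no column gaps, each column is 3534/19 = 186 px.
With no column gaps, 11 columns span 11·186 = 2046 px.
Inner content = 2046 − 2·10 = 2026 px.
2026 − 1·14 = 2012; ÷2 gives d = 1006 px.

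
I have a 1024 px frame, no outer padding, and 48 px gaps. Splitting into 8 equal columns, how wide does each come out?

86 px

8 columns + 7 gaps: 8c + 7·48 = 1024.
8c = 1024 − 336 = 688, so c = 86 px.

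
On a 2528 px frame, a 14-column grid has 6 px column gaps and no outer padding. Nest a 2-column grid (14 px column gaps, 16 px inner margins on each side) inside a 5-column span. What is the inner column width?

426.5 px

14c + 13·6 = 2528 → 14c = 2450 → c = 175 px.
5 columns plus 4 column gaps: 875 + 24 = 899 px.
Inner content = 899 − 2·16 = 867 px.
867 − 1·14 = 853; ÷2 gives d = 426.5 px.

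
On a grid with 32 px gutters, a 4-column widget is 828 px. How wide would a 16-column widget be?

4c + 3·32 = 828 → 4c = 732 → c = 183 px.
16 columns plus 15 gutters: 2928 + 480 = 3408 px.

3408 px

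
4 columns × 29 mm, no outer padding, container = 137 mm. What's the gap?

4·29 + 3g = 137 → 3g = 21 → g = 7 mm.

7 mm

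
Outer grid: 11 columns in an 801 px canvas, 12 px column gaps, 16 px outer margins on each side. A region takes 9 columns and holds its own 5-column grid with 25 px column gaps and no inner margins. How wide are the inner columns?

Subtract both margins: 801 − 2·16 = 769 px.
Subtracting 10 column gaps of 12 leaves 649 for 11 columns, so c = 59 px.
9-column span = 9·59 + 8·12 = 627 px.
5 columns + 4 column gaps: 5d + 4·25 = 627.
5d = 627 − 100 = 527, so d = 105.4 px.

105.4 px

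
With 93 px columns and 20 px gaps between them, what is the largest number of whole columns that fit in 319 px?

Each extra column adds 93 + 20 = 113 px.
(319 + 20) / 113 = 3.00, so 3 columns fit.

3 columns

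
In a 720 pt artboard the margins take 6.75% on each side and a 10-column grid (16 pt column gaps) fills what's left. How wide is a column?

Each margin = 6.75% of 720 = 48.6 pt; content = 720 − 2·48.6 = 622.8 pt.
622.8 − 9·16 = 478.8; ÷10 gives c = 47.88 pt.

47.88 pt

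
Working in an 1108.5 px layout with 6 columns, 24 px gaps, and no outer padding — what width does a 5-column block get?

1108.5 − 5·24 = 988.5; ÷6 gives c = 164.75 px.
Span of 5: 5·164.75 + 4·24 = 823.75 + 96 = 919.75 px.

919.75 px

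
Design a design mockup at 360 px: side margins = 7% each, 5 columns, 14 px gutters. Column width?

50.72 px

360 × (1 − 2·7%) = 360 × 86% = 309.6 px for the columns.
5 columns + 4 gutters: 5c + 4·14 = 309.6.
5c = 309.6 − 56 = 253.6, so c = 50.72 px.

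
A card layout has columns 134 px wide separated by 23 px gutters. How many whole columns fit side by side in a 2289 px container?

14 columns

Each extra column adds 134 + 23 = 157 px.
(2289 + 23) / 157 = 14.73, so 14 columns fit.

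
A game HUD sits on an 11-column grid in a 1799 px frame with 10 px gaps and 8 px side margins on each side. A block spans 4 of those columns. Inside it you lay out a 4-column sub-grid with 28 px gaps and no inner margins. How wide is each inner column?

Outer content = 1799 − 2·8 = 1783 px.
1783 − 10·10 = 1683; ÷11 gives c = 153 px.
4-column span = 4·153 + 3·10 = 642 px.
642 − 3·28 = 558; ÷4 gives d = 139.5 px.

139.5 px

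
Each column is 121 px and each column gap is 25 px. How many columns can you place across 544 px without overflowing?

3 columns: 3·121 + 2·25 = 413 px ≤ 544.
4 columns: 559 px > 544. So 3.

3 columns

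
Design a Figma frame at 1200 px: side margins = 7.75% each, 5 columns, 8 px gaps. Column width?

196.4 px

Margins: 7.75% × 1200 = 93 px each, so content = 1200 − 186 = 1014 px.
Subtracting 4 gaps of 8 leaves 982 for 5 columns, so c = 196.4 px.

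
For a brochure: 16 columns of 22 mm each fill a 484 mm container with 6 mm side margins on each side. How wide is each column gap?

Inside the margins: 484 − 12 = 472 mm.
Columns use 352 mm, leaving 120 mm across 15 column gaps = 8 mm each.

8 mm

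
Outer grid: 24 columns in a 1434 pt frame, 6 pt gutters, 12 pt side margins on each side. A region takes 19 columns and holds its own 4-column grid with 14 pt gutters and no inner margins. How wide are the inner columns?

268.25 pt

Inside the margins: 1434 − 24 = 1410 pt.
Subtracting 23 gutters of 6 leaves 1272 for 24 columns, so c = 53 pt.
19 columns plus 18 gutters: 1007 + 108 = 1115 pt.
Subtracting 3 gutters of 14 leaves 1073 for 4 columns, so d = 268.25 pt.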